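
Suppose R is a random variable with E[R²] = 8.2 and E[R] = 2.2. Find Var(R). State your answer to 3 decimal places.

Var(R) = 8.2 − (2.2)² = 3.36

3.360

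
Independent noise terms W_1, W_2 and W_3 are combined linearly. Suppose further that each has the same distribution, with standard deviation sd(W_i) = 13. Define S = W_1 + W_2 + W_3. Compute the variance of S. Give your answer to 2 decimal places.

Var(W_i) = (13)² = 169
By independence, Var(S) = (1)²Var(W_1) + (1)²Var(W_2) + (1)²Var(W_3)
= (1)²·169 + (1)²·169 + (1)²·169 = 507

507.00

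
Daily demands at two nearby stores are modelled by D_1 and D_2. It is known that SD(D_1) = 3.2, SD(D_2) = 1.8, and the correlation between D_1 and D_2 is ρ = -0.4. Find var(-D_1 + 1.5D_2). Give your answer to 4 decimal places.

24.4420

var(D_1) = (3.2)² = 10.24;  var(D_2) = (1.8)² = 3.24
Cov(D_1,D_2) = ρ·SD(D_1)·SD(D_2) = -0.4·3.2·1.8 = -2.304
var(-D_1 + 1.5D_2) = (-1)²·var(D_1) + (1.5)²·var(D_2) + 2·(-1)·(1.5)·Cov(D_1,D_2)
= 1·10.24 + 2.25·3.24 + -3·-2.304 = 24.442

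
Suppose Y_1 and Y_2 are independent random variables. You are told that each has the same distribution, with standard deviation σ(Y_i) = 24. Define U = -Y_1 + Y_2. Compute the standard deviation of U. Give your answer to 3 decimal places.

var(Y_i) = (24)² = 576
By independence, var(U) = (-1)²var(Y_1) + (1)²var(Y_2)
= (-1)²·576 + (1)²·576 = 1152
σ(U) = √1152 ≈ 33.941

33.941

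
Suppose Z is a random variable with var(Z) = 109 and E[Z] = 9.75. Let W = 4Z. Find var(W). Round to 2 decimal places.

1744.00

var(4Z) = (4)²·var(Z) = 16·109 = 1744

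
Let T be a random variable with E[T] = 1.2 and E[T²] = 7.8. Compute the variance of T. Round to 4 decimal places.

V(T) = 7.8 − (1.2)² = 6.36

6.3600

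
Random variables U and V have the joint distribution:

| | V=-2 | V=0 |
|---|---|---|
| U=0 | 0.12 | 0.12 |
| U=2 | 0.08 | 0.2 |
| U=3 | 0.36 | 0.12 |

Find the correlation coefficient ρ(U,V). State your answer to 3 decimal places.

E[U] = 2,  E[V] = -1.12
E[UV] = -2.48
Cov(U,V) = E[UV] − E[U]E[V] = -2.48 − (2)(-1.12) = -0.24
Var(U) = 1.44,  Var(V) = 0.9856
ρ = -0.24 / √(1.44·0.9856) ≈ -0.201

-0.201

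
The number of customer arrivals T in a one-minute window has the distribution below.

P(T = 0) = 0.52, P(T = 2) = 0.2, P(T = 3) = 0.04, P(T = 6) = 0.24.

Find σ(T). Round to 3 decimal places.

2.441

E[T] = (0)(0.52) + (2)(0.2) + (3)(0.04) + (6)(0.24) = 1.96
E[T²] = (0)²(0.52) + (2)²(0.2) + (3)²(0.04) + (6)²(0.24) = 9.8
Var(T) = E[T²] − (E[T])² = 9.8 − (1.96)² = 5.9584
σ(T) = √5.9584 ≈ 2.441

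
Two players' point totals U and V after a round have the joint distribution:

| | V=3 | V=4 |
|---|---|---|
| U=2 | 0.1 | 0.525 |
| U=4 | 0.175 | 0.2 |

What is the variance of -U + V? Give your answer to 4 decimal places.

E[U] = 2.75,  E[V] = 3.725,  E[UV] = 10.1
Var(U) = 8.5 − (2.75)² = 0.9375;  Var(V) = 14.075 − (3.725)² = 0.199375
Cov(U,V) = 10.1 − (2.75)(3.725) = -0.14375
Var(-U + V) = (-1)²·0.9375 + (1)²·0.199375 + 2·(-1)·(1)·-0.14375 = 1.424375

1.4244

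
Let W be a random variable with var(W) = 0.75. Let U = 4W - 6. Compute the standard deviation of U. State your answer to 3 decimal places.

var(4W - 6) = (4)²·0.75 = 12
σ(U) = √12 ≈ 3.464

3.464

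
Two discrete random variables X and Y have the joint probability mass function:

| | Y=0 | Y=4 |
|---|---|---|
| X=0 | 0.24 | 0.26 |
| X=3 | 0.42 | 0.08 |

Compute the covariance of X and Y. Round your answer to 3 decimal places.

-1.080

E[X] = 1.5,  E[Y] = 1.36
E[XY] = 0.96
Cov(X,Y) = E[XY] − E[X]E[Y] = 0.96 − (1.5)(1.36) = -1.08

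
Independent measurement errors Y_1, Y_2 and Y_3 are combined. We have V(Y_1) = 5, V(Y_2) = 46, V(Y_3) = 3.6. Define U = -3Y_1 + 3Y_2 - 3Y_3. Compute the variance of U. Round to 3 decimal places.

491.400

By independence, V(U) = (-3)²V(Y_1) + (3)²V(Y_2) + (-3)²V(Y_3)
= (-3)²·5 + (3)²·46 + (-3)²·3.6 = 491.4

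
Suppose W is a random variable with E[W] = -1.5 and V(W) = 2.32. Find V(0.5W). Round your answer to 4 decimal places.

0.5800

V(0.5W) = (0.5)²·V(W) = 0.25·2.32 = 0.58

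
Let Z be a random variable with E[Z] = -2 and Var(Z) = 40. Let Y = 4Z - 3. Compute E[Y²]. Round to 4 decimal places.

E[4Z - 3] = 4·-2 − 3 = -11
Var(4Z - 3) = (4)²·40 = 640
E[Y²] = Var(Y) + (E[Y])² = 640 + (-11)² = 761

761.0000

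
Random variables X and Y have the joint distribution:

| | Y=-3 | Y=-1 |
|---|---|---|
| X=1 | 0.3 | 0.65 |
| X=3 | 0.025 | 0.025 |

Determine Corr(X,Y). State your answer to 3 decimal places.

-0.086

E[X] = 1.1,  E[Y] = -1.65
E[XY] = -1.85
Cov(X,Y) = E[XY] − E[X]E[Y] = -1.85 − (1.1)(-1.65) = -0.035
Var(X) = 0.19,  Var(Y) = 0.8775
ρ = -0.035 / √(0.19·0.8775) ≈ -0.086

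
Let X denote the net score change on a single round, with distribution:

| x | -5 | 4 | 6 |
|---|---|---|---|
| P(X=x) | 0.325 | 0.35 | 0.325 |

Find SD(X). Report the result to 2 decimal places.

E[X] = (-5)(0.325) + (4)(0.35) + (6)(0.325) = 1.725
E[X²] = (-5)²(0.325) + (4)²(0.35) + (6)²(0.325) = 25.425
V(X) = E[X²] − (E[X])² = 25.425 − (1.725)² = 22.449375
SD(X) = √22.449375 ≈ 4.74

4.74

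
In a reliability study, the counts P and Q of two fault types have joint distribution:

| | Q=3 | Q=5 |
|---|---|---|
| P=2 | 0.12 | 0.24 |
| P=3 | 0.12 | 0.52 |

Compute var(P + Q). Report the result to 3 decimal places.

E[P] = 2.64,  E[Q] = 4.52,  E[PQ] = 12
var(P) = 7.2 − (2.64)² = 0.2304;  var(Q) = 21.16 − (4.52)² = 0.7296
cov(P,Q) = 12 − (2.64)(4.52) = 0.0672
var(P + Q) = (1)²·0.2304 + (1)²·0.7296 + 2·(1)·(1)·0.0672 = 1.0944

1.094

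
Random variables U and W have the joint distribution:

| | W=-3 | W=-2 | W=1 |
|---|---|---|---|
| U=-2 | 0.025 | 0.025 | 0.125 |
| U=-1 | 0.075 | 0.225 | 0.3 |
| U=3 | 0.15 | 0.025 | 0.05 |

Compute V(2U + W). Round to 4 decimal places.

E[U] = -0.275,  E[W] = -0.825,  E[UW] = -0.975
V(U) = 3.325 − (-0.275)² = 3.249375;  V(W) = 3.825 − (-0.825)² = 3.144375
Cov(U,W) = -0.975 − (-0.275)(-0.825) = -1.201875
V(2U + W) = (2)²·3.249375 + (1)²·3.144375 + 2·(2)·(1)·-1.201875 = 11.334375

11.3344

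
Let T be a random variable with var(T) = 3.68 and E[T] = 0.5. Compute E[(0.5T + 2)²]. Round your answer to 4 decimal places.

5.9825

E[0.5T + 2] = 0.5·0.5 + 2 = 2.25
var(0.5T + 2) = (0.5)²·3.68 = 0.92
E[(0.5T + 2)²] = var((0.5T + 2)) + (E[(0.5T + 2)])² = 0.92 + (2.25)² = 5.9825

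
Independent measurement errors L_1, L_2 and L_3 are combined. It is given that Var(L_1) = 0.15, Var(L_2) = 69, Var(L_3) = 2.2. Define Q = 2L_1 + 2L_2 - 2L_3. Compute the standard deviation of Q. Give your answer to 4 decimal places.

16.8938

By independence, Var(Q) = (2)²Var(L_1) + (2)²Var(L_2) + (-2)²Var(L_3)
= (2)²·0.15 + (2)²·69 + (-2)²·2.2 = 285.4
sd(Q) = √285.4 ≈ 16.8938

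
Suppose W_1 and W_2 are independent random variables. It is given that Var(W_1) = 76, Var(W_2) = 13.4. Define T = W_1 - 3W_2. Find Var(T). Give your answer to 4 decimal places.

By independence, Var(T) = (1)²Var(W_1) + (-3)²Var(W_2)
= (1)²·76 + (-3)²·13.4 = 196.6

196.6000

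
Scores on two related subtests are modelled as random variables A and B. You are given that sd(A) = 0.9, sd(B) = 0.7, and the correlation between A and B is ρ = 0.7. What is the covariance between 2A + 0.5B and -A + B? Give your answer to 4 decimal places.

-0.7135

Var(A) = (0.9)² = 0.81;  Var(B) = (0.7)² = 0.49
cov(A,B) = ρ·sd(A)·sd(B) = 0.7·0.9·0.7 = 0.441
cov(2A + 0.5B, -A + B) = (2)(-1)Var(A) + (0.5)(1)Var(B) + [(2)(1) + (0.5)(-1)]cov(A,B)
= -2·0.81 + 0.5·0.49 + 1.5·0.441 = -0.7135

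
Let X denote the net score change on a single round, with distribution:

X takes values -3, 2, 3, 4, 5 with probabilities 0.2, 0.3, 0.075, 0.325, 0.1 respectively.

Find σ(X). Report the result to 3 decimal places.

E[X] = (-3)(0.2) + (2)(0.3) + (3)(0.075) + (4)(0.325) + (5)(0.1) = 2.025
E[X²] = (-3)²(0.2) + (2)²(0.3) + (3)²(0.075) + (4)²(0.325) + (5)²(0.1) = 11.375
V(X) = E[X²] − (E[X])² = 11.375 − (2.025)² = 7.274375
σ(X) = √7.274375 ≈ 2.697

2.697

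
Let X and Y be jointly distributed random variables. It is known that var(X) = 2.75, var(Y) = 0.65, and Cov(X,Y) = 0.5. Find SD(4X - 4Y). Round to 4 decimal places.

6.1968

var(4X - 4Y) = (4)²·var(X) + (-4)²·var(Y) + 2·(4)·(-4)·Cov(X,Y)
= 16·2.75 + 16·0.65 + -32·0.5 = 38.4
SD(4X - 4Y) = √38.4 ≈ 6.1968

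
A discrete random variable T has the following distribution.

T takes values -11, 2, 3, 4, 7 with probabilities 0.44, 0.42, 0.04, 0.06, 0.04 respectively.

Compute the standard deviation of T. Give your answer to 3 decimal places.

6.849

E[T] = (-11)(0.44) + (2)(0.42) + (3)(0.04) + (4)(0.06) + (7)(0.04) = -3.36
E[T²] = (-11)²(0.44) + (2)²(0.42) + (3)²(0.04) + (4)²(0.06) + (7)²(0.04) = 58.2
var(T) = E[T²] − (E[T])² = 58.2 − (-3.36)² = 46.9104
SD(T) = √46.9104 ≈ 6.849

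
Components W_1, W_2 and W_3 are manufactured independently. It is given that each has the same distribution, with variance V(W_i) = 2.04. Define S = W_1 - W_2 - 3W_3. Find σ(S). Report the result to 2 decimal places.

By independence, V(S) = (1)²V(W_1) + (-1)²V(W_2) + (-3)²V(W_3)
= (1)²·2.04 + (-1)²·2.04 + (-3)²·2.04 = 22.44
σ(S) = √22.44 ≈ 4.74

4.74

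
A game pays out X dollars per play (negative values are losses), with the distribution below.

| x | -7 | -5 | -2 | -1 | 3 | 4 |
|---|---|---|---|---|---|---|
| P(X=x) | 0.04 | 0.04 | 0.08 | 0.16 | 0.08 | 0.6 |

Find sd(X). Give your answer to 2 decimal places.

3.22

E[X] = (-7)(0.04) + (-5)(0.04) + (-2)(0.08) + (-1)(0.16) + (3)(0.08) + (4)(0.6) = 1.84
E[X²] = (-7)²(0.04) + (-5)²(0.04) + (-2)²(0.08) + (-1)²(0.16) + (3)²(0.08) + (4)²(0.6) = 13.76
Var(X) = E[X²] − (E[X])² = 13.76 − (1.84)² = 10.3744
sd(X) = √10.3744 ≈ 3.22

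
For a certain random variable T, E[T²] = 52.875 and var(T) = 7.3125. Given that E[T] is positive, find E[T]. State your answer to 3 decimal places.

(E[T])² = E[T²] − var(T) = 52.875 − 7.3125 = 45.5625
E[T] = √45.5625 = 6.75

6.750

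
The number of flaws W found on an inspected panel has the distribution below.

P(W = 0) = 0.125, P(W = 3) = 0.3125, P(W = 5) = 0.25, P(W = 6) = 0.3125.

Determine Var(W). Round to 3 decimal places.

3.809

E[W] = (0)(0.125) + (3)(0.3125) + (5)(0.25) + (6)(0.3125) = 4.0625
E[W²] = (0)²(0.125) + (3)²(0.3125) + (5)²(0.25) + (6)²(0.3125) = 20.3125
Var(W) = E[W²] − (E[W])² = 20.3125 − (4.0625)² = 3.80859375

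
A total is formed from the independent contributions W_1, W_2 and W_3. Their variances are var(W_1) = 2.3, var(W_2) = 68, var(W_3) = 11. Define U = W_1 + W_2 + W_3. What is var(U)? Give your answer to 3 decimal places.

81.300

By independence, var(U) = (1)²var(W_1) + (1)²var(W_2) + (1)²var(W_3)
= (1)²·2.3 + (1)²·68 + (1)²·11 = 81.3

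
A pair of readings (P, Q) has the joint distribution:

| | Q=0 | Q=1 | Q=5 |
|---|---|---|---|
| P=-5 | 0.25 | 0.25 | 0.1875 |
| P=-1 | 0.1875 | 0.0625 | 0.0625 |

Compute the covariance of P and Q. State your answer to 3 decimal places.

E[P] = -3.75,  E[Q] = 1.5625
E[PQ] = -6.3125
Cov(P,Q) = E[PQ] − E[P]E[Q] = -6.3125 − (-3.75)(1.5625) = -0.453125

-0.453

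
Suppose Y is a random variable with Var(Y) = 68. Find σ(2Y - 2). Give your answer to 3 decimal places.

Var(2Y - 2) = (2)²·68 = 272
σ(2Y - 2) = √272 ≈ 16.492

16.492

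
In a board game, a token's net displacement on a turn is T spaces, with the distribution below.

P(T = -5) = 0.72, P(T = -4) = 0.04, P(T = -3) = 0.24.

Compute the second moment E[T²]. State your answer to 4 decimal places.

E[T²] = (-5)²(0.72) + (-4)²(0.04) + (-3)²(0.24) = 20.8

20.8000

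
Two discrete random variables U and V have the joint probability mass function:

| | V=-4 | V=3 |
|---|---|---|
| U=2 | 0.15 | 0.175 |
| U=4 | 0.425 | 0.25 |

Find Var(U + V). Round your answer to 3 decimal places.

11.819

E[U] = 3.35,  E[V] = -1.025,  E[UV] = -3.95
Var(U) = 12.1 − (3.35)² = 0.8775;  Var(V) = 13.025 − (-1.025)² = 11.974375
cov(U,V) = -3.95 − (3.35)(-1.025) = -0.51625
Var(U + V) = (1)²·0.8775 + (1)²·11.974375 + 2·(1)·(1)·-0.51625 = 11.819375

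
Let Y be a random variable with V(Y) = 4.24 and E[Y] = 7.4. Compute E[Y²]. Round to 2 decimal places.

E[Y²] = V(Y) + (E[Y])² = 4.24 + (7.4)² = 59

59.00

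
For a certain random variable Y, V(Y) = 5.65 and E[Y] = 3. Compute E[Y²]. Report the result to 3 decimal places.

E[Y²] = V(Y) + (E[Y])² = 5.65 + (3)² = 14.65

14.650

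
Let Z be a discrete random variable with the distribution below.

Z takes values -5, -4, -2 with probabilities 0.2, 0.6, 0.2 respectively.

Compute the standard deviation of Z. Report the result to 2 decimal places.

E[Z] = (-5)(0.2) + (-4)(0.6) + (-2)(0.2) = -3.8
E[Z²] = (-5)²(0.2) + (-4)²(0.6) + (-2)²(0.2) = 15.4
Var(Z) = E[Z²] − (E[Z])² = 15.4 − (-3.8)² = 0.96
SD(Z) = √0.96 ≈ 0.98

0.98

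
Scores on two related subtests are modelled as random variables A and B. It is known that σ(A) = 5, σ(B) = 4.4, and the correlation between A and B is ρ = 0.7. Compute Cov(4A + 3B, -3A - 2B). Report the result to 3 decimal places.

Var(A) = (5)² = 25;  Var(B) = (4.4)² = 19.36
Cov(A,B) = ρ·σ(A)·σ(B) = 0.7·5·4.4 = 15.4
Cov(4A + 3B, -3A - 2B) = (4)(-3)Var(A) + (3)(-2)Var(B) + [(4)(-2) + (3)(-3)]Cov(A,B)
= -12·25 + -6·19.36 + -17·15.4 = -677.96

-677.960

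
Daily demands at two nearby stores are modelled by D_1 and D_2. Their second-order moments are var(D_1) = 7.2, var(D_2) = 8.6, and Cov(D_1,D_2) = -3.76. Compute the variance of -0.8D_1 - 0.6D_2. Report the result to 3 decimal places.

4.094

var(-0.8D_1 - 0.6D_2) = (-0.8)²·var(D_1) + (-0.6)²·var(D_2) + 2·(-0.8)·(-0.6)·Cov(D_1,D_2)
= 0.64·7.2 + 0.36·8.6 + 0.96·-3.76 = 4.0944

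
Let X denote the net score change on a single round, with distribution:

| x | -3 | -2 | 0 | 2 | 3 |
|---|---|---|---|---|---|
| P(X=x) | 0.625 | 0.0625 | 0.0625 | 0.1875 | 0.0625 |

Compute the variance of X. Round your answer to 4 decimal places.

E[X] = (-3)(0.625) + (-2)(0.0625) + (0)(0.0625) + (2)(0.1875) + (3)(0.0625) = -1.4375
E[X²] = (-3)²(0.625) + (-2)²(0.0625) + (0)²(0.0625) + (2)²(0.1875) + (3)²(0.0625) = 7.1875
Var(X) = E[X²] − (E[X])² = 7.1875 − (-1.4375)² = 5.12109375

5.1211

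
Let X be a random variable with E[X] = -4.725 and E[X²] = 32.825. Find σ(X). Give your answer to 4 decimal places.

Var(X) = 32.825 − (-4.725)² = 10.499375
σ(X) = √10.499375 ≈ 3.2403

3.2403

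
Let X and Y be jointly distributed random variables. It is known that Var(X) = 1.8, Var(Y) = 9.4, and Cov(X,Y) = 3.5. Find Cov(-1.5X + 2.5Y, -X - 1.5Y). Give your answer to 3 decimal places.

Cov(-1.5X + 2.5Y, -X - 1.5Y) = (-1.5)(-1)Var(X) + (2.5)(-1.5)Var(Y) + [(-1.5)(-1.5) + (2.5)(-1)]Cov(X,Y)
= 1.5·1.8 + -3.75·9.4 + -0.25·3.5 = -33.425

-33.425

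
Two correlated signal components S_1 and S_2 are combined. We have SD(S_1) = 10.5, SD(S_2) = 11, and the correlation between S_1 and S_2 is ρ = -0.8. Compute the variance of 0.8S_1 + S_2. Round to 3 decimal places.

Var(S_1) = (10.5)² = 110.25;  Var(S_2) = (11)² = 121
Cov(S_1,S_2) = ρ·SD(S_1)·SD(S_2) = -0.8·10.5·11 = -92.4
Var(0.8S_1 + S_2) = (0.8)²·Var(S_1) + (1)²·Var(S_2) + 2·(0.8)·(1)·Cov(S_1,S_2)
= 0.64·110.25 + 1·121 + 1.6·-92.4 = 43.72

43.720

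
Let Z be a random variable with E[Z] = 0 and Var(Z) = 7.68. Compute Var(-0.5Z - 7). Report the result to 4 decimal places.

1.9200

Var(-0.5Z - 7) = (-0.5)²·Var(Z) = 0.25·7.68 = 1.92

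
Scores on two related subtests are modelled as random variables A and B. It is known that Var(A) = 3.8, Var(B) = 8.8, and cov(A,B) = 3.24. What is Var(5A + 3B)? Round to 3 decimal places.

Var(5A + 3B) = (5)²·Var(A) + (3)²·Var(B) + 2·(5)·(3)·cov(A,B)
= 25·3.8 + 9·8.8 + 30·3.24 = 271.4

271.400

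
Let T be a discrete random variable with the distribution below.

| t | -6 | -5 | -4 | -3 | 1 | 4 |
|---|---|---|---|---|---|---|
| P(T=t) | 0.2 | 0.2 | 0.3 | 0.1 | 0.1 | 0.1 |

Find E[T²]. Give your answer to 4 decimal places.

E[T²] = (-6)²(0.2) + (-5)²(0.2) + (-4)²(0.3) + (-3)²(0.1) + (1)²(0.1) + (4)²(0.1) = 19.6

19.6000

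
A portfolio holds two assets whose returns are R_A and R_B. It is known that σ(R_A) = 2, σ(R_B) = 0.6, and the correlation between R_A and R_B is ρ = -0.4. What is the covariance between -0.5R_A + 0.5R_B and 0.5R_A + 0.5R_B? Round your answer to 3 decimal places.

var(R_A) = (2)² = 4;  var(R_B) = (0.6)² = 0.36
Cov(R_A,R_B) = ρ·σ(R_A)·σ(R_B) = -0.4·2·0.6 = -0.48
Cov(-0.5R_A + 0.5R_B, 0.5R_A + 0.5R_B) = (-0.5)(0.5)var(R_A) + (0.5)(0.5)var(R_B) + [(-0.5)(0.5) + (0.5)(0.5)]Cov(R_A,R_B)
= -0.25·4 + 0.25·0.36 + 0·-0.48 = -0.91

-0.910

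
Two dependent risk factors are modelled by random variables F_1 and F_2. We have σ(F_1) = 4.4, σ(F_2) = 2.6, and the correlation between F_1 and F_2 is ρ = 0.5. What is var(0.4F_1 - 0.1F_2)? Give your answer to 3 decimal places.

2.708

var(F_1) = (4.4)² = 19.36;  var(F_2) = (2.6)² = 6.76
Cov(F_1,F_2) = ρ·σ(F_1)·σ(F_2) = 0.5·4.4·2.6 = 5.72
var(0.4F_1 - 0.1F_2) = (0.4)²·var(F_1) + (-0.1)²·var(F_2) + 2·(0.4)·(-0.1)·Cov(F_1,F_2)
= 0.16·19.36 + 0.01·6.76 + -0.08·5.72 = 2.7076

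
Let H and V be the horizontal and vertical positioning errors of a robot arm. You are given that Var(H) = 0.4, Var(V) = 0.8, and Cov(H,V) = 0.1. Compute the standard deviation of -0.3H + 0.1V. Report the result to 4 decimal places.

0.1949

Var(-0.3H + 0.1V) = (-0.3)²·Var(H) + (0.1)²·Var(V) + 2·(-0.3)·(0.1)·Cov(H,V)
= 0.09·0.4 + 0.01·0.8 + -0.06·0.1 = 0.038
sd(-0.3H + 0.1V) = √0.038 ≈ 0.1949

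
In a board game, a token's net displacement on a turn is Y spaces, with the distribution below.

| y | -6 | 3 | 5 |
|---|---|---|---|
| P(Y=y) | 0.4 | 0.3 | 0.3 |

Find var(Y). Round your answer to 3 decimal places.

E[Y] = (-6)(0.4) + (3)(0.3) + (5)(0.3) = 0
E[Y²] = (-6)²(0.4) + (3)²(0.3) + (5)²(0.3) = 24.6
var(Y) = E[Y²] − (E[Y])² = 24.6 − (0)² = 24.6

24.600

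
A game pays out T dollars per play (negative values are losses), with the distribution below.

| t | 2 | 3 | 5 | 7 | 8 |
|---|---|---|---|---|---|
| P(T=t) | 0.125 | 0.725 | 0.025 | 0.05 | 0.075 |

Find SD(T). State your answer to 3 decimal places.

1.628

E[T] = (2)(0.125) + (3)(0.725) + (5)(0.025) + (7)(0.05) + (8)(0.075) = 3.5
E[T²] = (2)²(0.125) + (3)²(0.725) + (5)²(0.025) + (7)²(0.05) + (8)²(0.075) = 14.9
Var(T) = E[T²] − (E[T])² = 14.9 − (3.5)² = 2.65
SD(T) = √2.65 ≈ 1.628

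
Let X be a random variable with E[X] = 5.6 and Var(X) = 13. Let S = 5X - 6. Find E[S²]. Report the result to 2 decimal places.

E[5X - 6] = 5·5.6 − 6 = 22
Var(5X - 6) = (5)²·13 = 325
E[S²] = Var(S) + (E[S])² = 325 + (22)² = 809

809.00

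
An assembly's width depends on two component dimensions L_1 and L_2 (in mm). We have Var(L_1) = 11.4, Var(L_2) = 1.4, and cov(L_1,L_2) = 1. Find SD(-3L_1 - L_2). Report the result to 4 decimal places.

10.4881

Var(-3L_1 - L_2) = (-3)²·Var(L_1) + (-1)²·Var(L_2) + 2·(-3)·(-1)·cov(L_1,L_2)
= 9·11.4 + 1·1.4 + 6·1 = 110
SD(-3L_1 - L_2) = √110 ≈ 10.4881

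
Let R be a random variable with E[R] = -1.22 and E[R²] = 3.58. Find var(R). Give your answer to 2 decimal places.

2.09

var(R) = 3.58 − (-1.22)² = 2.0916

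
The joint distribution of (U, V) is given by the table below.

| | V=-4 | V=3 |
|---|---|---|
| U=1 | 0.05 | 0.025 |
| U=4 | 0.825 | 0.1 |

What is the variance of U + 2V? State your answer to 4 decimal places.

20.7494

E[U] = 3.775,  E[V] = -3.125,  E[UV] = -12.125
Var(U) = 14.875 − (3.775)² = 0.624375;  Var(V) = 15.125 − (-3.125)² = 5.359375
Cov(U,V) = -12.125 − (3.775)(-3.125) = -0.328125
Var(U + 2V) = (1)²·0.624375 + (2)²·5.359375 + 2·(1)·(2)·-0.328125 = 20.749375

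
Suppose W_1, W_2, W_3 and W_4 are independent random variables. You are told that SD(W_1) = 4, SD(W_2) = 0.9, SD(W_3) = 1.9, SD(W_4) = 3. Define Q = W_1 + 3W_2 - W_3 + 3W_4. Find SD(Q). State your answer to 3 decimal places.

10.387

var(W_1) = 16, var(W_2) = 0.81, var(W_3) = 3.61, var(W_4) = 9
By independence, var(Q) = (1)²var(W_1) + (3)²var(W_2) + (-1)²var(W_3) + (3)²var(W_4)
= (1)²·16 + (3)²·0.81 + (-1)²·3.61 + (3)²·9 = 107.9
SD(Q) = √107.9 ≈ 10.387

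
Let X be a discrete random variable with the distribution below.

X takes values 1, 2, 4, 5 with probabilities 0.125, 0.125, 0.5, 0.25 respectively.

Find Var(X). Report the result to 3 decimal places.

E[X] = (1)(0.125) + (2)(0.125) + (4)(0.5) + (5)(0.25) = 3.625
E[X²] = (1)²(0.125) + (2)²(0.125) + (4)²(0.5) + (5)²(0.25) = 14.875
Var(X) = E[X²] − (E[X])² = 14.875 − (3.625)² = 1.734375

1.734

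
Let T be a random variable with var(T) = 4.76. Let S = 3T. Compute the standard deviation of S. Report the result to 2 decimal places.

6.55

var(3T) = (3)²·4.76 = 42.84
σ(S) = √42.84 ≈ 6.55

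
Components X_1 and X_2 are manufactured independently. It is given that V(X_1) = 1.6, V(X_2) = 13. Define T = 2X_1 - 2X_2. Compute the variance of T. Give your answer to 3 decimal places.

58.400

By independence, V(T) = (2)²V(X_1) + (-2)²V(X_2)
= (2)²·1.6 + (-2)²·13 = 58.4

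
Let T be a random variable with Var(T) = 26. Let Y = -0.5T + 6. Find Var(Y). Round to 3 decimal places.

Var(-0.5T + 6) = (-0.5)²·Var(T) = 0.25·26 = 6.5

6.500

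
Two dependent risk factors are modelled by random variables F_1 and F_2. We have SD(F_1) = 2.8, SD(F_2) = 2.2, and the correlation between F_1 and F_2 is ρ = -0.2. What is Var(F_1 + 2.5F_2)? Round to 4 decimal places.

31.9300

Var(F_1) = (2.8)² = 7.84;  Var(F_2) = (2.2)² = 4.84
cov(F_1,F_2) = ρ·SD(F_1)·SD(F_2) = -0.2·2.8·2.2 = -1.232
Var(F_1 + 2.5F_2) = (1)²·Var(F_1) + (2.5)²·Var(F_2) + 2·(1)·(2.5)·cov(F_1,F_2)
= 1·7.84 + 6.25·4.84 + 5·-1.232 = 31.93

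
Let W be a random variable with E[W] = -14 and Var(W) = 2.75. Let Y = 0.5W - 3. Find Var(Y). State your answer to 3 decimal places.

Var(0.5W - 3) = (0.5)²·Var(W) = 0.25·2.75 = 0.6875

0.688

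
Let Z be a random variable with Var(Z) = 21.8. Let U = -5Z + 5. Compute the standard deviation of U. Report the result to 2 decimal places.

23.35

Var(-5Z + 5) = (-5)²·21.8 = 545
σ(U) = √545 ≈ 23.35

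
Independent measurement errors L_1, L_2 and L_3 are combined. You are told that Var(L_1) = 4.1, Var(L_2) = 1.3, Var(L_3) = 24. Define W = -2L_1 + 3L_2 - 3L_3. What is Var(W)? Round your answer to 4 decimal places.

By independence, Var(W) = (-2)²Var(L_1) + (3)²Var(L_2) + (-3)²Var(L_3)
= (-2)²·4.1 + (3)²·1.3 + (-3)²·24 = 244.1

244.1000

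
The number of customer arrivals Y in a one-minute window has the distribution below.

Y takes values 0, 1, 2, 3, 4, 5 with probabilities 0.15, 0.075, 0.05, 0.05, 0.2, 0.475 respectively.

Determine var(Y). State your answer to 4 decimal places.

3.5500

E[Y] = (0)(0.15) + (1)(0.075) + (2)(0.05) + (3)(0.05) + (4)(0.2) + (5)(0.475) = 3.5
E[Y²] = (0)²(0.15) + (1)²(0.075) + (2)²(0.05) + (3)²(0.05) + (4)²(0.2) + (5)²(0.475) = 15.8
var(Y) = E[Y²] − (E[Y])² = 15.8 − (3.5)² = 3.55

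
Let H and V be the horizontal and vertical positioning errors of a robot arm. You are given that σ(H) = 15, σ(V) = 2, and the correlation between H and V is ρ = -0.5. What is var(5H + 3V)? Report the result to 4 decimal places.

var(H) = (15)² = 225;  var(V) = (2)² = 4
cov(H,V) = ρ·σ(H)·σ(V) = -0.5·15·2 = -15
var(5H + 3V) = (5)²·var(H) + (3)²·var(V) + 2·(5)·(3)·cov(H,V)
= 25·225 + 9·4 + 30·-15 = 5211

5211.0000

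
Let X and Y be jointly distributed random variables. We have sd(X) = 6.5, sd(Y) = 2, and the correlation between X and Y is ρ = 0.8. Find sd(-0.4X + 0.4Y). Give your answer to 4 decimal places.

V(X) = (6.5)² = 42.25;  V(Y) = (2)² = 4
Cov(X,Y) = ρ·sd(X)·sd(Y) = 0.8·6.5·2 = 10.4
V(-0.4X + 0.4Y) = (-0.4)²·V(X) + (0.4)²·V(Y) + 2·(-0.4)·(0.4)·Cov(X,Y)
= 0.16·42.25 + 0.16·4 + -0.32·10.4 = 4.072
sd(-0.4X + 0.4Y) = √4.072 ≈ 2.0179

2.0179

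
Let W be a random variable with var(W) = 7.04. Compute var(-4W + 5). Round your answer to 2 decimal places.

var(-4W + 5) = (-4)²·var(W) = 16·7.04 = 112.64

112.64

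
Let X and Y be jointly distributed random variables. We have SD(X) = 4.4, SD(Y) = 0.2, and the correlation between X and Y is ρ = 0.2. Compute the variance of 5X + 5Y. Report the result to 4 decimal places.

Var(X) = (4.4)² = 19.36;  Var(Y) = (0.2)² = 0.04
Cov(X,Y) = ρ·SD(X)·SD(Y) = 0.2·4.4·0.2 = 0.176
Var(5X + 5Y) = (5)²·Var(X) + (5)²·Var(Y) + 2·(5)·(5)·Cov(X,Y)
= 25·19.36 + 25·0.04 + 50·0.176 = 493.8

493.8000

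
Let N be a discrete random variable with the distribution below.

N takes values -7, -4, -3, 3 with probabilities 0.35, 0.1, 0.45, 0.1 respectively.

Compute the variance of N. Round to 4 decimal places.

8.4900

E[N] = (-7)(0.35) + (-4)(0.1) + (-3)(0.45) + (3)(0.1) = -3.9
E[N²] = (-7)²(0.35) + (-4)²(0.1) + (-3)²(0.45) + (3)²(0.1) = 23.7
var(N) = E[N²] − (E[N])² = 23.7 − (-3.9)² = 8.49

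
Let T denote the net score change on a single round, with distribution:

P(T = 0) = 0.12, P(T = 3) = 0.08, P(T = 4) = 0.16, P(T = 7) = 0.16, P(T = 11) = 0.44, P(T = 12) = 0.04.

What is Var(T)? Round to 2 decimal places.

16.54

E[T] = (0)(0.12) + (3)(0.08) + (4)(0.16) + (7)(0.16) + (11)(0.44) + (12)(0.04) = 7.32
E[T²] = (0)²(0.12) + (3)²(0.08) + (4)²(0.16) + (7)²(0.16) + (11)²(0.44) + (12)²(0.04) = 70.12
Var(T) = E[T²] − (E[T])² = 70.12 − (7.32)² = 16.5376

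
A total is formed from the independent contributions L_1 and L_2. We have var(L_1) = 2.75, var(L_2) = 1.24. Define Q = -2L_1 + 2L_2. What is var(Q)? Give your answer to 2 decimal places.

15.96

By independence, var(Q) = (-2)²var(L_1) + (2)²var(L_2)
= (-2)²·2.75 + (2)²·1.24 = 15.96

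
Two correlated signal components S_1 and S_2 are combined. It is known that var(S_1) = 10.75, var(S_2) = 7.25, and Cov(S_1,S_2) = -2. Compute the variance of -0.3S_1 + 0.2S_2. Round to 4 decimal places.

1.4975

var(-0.3S_1 + 0.2S_2) = (-0.3)²·var(S_1) + (0.2)²·var(S_2) + 2·(-0.3)·(0.2)·Cov(S_1,S_2)
= 0.09·10.75 + 0.04·7.25 + -0.12·-2 = 1.4975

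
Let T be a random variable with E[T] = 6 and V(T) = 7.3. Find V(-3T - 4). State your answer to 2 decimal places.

65.70

V(-3T - 4) = (-3)²·V(T) = 9·7.3 = 65.7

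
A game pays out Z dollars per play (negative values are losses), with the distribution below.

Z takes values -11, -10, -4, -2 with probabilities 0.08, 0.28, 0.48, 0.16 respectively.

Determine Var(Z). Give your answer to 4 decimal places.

10.9536

E[Z] = (-11)(0.08) + (-10)(0.28) + (-4)(0.48) + (-2)(0.16) = -5.92
E[Z²] = (-11)²(0.08) + (-10)²(0.28) + (-4)²(0.48) + (-2)²(0.16) = 46
Var(Z) = E[Z²] − (E[Z])² = 46 − (-5.92)² = 10.9536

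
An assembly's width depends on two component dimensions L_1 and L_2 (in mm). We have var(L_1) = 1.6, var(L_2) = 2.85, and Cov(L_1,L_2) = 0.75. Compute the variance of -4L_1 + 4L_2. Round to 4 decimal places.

47.2000

var(-4L_1 + 4L_2) = (-4)²·var(L_1) + (4)²·var(L_2) + 2·(-4)·(4)·Cov(L_1,L_2)
= 16·1.6 + 16·2.85 + -32·0.75 = 47.2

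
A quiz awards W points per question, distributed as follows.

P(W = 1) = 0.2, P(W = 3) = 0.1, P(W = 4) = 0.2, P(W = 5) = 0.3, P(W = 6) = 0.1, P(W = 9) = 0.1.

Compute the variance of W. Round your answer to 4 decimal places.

E[W] = (1)(0.2) + (3)(0.1) + (4)(0.2) + (5)(0.3) + (6)(0.1) + (9)(0.1) = 4.3
E[W²] = (1)²(0.2) + (3)²(0.1) + (4)²(0.2) + (5)²(0.3) + (6)²(0.1) + (9)²(0.1) = 23.5
Var(W) = E[W²] − (E[W])² = 23.5 − (4.3)² = 5.01

5.0100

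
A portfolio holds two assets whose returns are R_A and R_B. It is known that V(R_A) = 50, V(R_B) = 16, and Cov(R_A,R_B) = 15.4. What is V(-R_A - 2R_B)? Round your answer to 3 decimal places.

175.600

V(-R_A - 2R_B) = (-1)²·V(R_A) + (-2)²·V(R_B) + 2·(-1)·(-2)·Cov(R_A,R_B)
= 1·50 + 4·16 + 4·15.4 = 175.6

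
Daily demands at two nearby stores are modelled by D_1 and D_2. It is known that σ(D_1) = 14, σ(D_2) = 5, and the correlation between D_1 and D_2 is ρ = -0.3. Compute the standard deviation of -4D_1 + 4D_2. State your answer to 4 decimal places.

Var(D_1) = (14)² = 196;  Var(D_2) = (5)² = 25
Cov(D_1,D_2) = ρ·σ(D_1)·σ(D_2) = -0.3·14·5 = -21
Var(-4D_1 + 4D_2) = (-4)²·Var(D_1) + (4)²·Var(D_2) + 2·(-4)·(4)·Cov(D_1,D_2)
= 16·196 + 16·25 + -32·-21 = 4208
σ(-4D_1 + 4D_2) = √4208 ≈ 64.8691

64.8691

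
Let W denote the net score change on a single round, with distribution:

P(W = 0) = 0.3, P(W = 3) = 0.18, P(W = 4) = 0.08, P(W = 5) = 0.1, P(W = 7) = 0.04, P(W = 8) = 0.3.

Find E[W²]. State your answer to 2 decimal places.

E[W²] = (0)²(0.3) + (3)²(0.18) + (4)²(0.08) + (5)²(0.1) + (7)²(0.04) + (8)²(0.3) = 26.56

26.56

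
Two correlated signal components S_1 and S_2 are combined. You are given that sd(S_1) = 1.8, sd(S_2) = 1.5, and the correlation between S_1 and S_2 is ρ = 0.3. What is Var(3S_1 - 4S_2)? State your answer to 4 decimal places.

45.7200

Var(S_1) = (1.8)² = 3.24;  Var(S_2) = (1.5)² = 2.25
cov(S_1,S_2) = ρ·sd(S_1)·sd(S_2) = 0.3·1.8·1.5 = 0.81
Var(3S_1 - 4S_2) = (3)²·Var(S_1) + (-4)²·Var(S_2) + 2·(3)·(-4)·cov(S_1,S_2)
= 9·3.24 + 16·2.25 + -24·0.81 = 45.72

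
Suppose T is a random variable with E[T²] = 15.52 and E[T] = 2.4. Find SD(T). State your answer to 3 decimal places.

Var(T) = 15.52 − (2.4)² = 9.76
SD(T) = √9.76 ≈ 3.124

3.124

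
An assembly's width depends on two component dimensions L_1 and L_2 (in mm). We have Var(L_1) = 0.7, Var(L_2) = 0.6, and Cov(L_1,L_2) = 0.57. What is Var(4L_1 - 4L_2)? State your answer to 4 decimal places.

2.5600

Var(4L_1 - 4L_2) = (4)²·Var(L_1) + (-4)²·Var(L_2) + 2·(4)·(-4)·Cov(L_1,L_2)
= 16·0.7 + 16·0.6 + -32·0.57 = 2.56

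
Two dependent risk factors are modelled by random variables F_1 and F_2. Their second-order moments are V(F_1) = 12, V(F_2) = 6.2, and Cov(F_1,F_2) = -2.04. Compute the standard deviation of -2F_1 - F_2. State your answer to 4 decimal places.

6.7853

V(-2F_1 - F_2) = (-2)²·V(F_1) + (-1)²·V(F_2) + 2·(-2)·(-1)·Cov(F_1,F_2)
= 4·12 + 1·6.2 + 4·-2.04 = 46.04
SD(-2F_1 - F_2) = √46.04 ≈ 6.7853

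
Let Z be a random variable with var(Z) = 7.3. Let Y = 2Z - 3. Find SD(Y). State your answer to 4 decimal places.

var(2Z - 3) = (2)²·7.3 = 29.2
SD(Y) = √29.2 ≈ 5.4037

5.4037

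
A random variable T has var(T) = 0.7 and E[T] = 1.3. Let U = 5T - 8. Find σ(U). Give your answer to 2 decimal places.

4.18

var(5T - 8) = (5)²·0.7 = 17.5
σ(U) = √17.5 ≈ 4.18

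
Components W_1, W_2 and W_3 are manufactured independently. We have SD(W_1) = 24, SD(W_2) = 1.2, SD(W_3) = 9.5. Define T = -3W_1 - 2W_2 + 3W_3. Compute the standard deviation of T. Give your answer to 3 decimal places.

77.473

Var(W_1) = 576, Var(W_2) = 1.44, Var(W_3) = 90.25
By independence, Var(T) = (-3)²Var(W_1) + (-2)²Var(W_2) + (3)²Var(W_3)
= (-3)²·576 + (-2)²·1.44 + (3)²·90.25 = 6002.01
SD(T) = √6002.01 ≈ 77.473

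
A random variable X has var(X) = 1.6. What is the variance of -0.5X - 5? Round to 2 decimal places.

var(-0.5X - 5) = (-0.5)²·var(X) = 0.25·1.6 = 0.4

0.40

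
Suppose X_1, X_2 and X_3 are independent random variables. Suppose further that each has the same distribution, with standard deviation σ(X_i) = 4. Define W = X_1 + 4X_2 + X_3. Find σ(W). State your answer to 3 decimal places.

16.971

Var(X_i) = (4)² = 16
By independence, Var(W) = (1)²Var(X_1) + (4)²Var(X_2) + (1)²Var(X_3)
= (1)²·16 + (4)²·16 + (1)²·16 = 288
σ(W) = √288 ≈ 16.971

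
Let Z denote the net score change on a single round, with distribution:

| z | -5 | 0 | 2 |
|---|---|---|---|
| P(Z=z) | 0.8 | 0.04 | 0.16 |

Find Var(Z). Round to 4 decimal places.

E[Z] = (-5)(0.8) + (0)(0.04) + (2)(0.16) = -3.68
E[Z²] = (-5)²(0.8) + (0)²(0.04) + (2)²(0.16) = 20.64
Var(Z) = E[Z²] − (E[Z])² = 20.64 − (-3.68)² = 7.0976

7.0976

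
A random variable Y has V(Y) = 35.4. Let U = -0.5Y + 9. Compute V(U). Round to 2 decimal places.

8.85

V(-0.5Y + 9) = (-0.5)²·V(Y) = 0.25·35.4 = 8.85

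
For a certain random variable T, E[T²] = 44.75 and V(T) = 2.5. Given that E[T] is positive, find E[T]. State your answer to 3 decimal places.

6.500

(E[T])² = E[T²] − V(T) = 44.75 − 2.5 = 42.25
E[T] = √42.25 = 6.5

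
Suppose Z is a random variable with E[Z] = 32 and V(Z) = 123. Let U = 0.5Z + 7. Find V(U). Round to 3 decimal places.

V(0.5Z + 7) = (0.5)²·V(Z) = 0.25·123 = 30.75

30.750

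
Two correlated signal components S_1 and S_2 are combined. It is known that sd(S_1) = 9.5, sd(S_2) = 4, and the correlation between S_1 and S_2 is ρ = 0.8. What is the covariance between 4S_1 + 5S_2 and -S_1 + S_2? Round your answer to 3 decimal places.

var(S_1) = (9.5)² = 90.25;  var(S_2) = (4)² = 16
Cov(S_1,S_2) = ρ·sd(S_1)·sd(S_2) = 0.8·9.5·4 = 30.4
Cov(4S_1 + 5S_2, -S_1 + S_2) = (4)(-1)var(S_1) + (5)(1)var(S_2) + [(4)(1) + (5)(-1)]Cov(S_1,S_2)
= -4·90.25 + 5·16 + -1·30.4 = -311.4

-311.400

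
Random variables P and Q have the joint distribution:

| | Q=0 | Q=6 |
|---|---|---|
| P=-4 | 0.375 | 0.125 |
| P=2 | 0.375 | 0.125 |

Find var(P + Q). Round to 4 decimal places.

E[P] = -1,  E[Q] = 1.5,  E[PQ] = -1.5
var(P) = 10 − (-1)² = 9;  var(Q) = 9 − (1.5)² = 6.75
Cov(P,Q) = -1.5 − (-1)(1.5) = 0
var(P + Q) = (1)²·9 + (1)²·6.75 + 2·(1)·(1)·0 = 15.75

15.7500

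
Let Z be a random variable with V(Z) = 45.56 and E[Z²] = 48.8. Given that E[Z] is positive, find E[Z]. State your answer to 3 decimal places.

1.800

(E[Z])² = E[Z²] − V(Z) = 48.8 − 45.56 = 3.24
E[Z] = √3.24 = 1.8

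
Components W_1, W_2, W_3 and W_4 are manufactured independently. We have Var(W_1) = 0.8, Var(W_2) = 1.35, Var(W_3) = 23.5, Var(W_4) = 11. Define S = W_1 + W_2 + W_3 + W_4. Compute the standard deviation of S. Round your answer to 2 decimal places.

6.05

By independence, Var(S) = (1)²Var(W_1) + (1)²Var(W_2) + (1)²Var(W_3) + (1)²Var(W_4)
= (1)²·0.8 + (1)²·1.35 + (1)²·23.5 + (1)²·11 = 36.65
sd(S) = √36.65 ≈ 6.05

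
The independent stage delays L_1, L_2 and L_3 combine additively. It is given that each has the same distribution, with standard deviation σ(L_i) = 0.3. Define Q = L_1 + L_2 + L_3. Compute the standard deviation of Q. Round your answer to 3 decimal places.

Var(L_i) = (0.3)² = 0.09
By independence, Var(Q) = (1)²Var(L_1) + (1)²Var(L_2) + (1)²Var(L_3)
= (1)²·0.09 + (1)²·0.09 + (1)²·0.09 = 0.27
σ(Q) = √0.27 ≈ 0.520

0.520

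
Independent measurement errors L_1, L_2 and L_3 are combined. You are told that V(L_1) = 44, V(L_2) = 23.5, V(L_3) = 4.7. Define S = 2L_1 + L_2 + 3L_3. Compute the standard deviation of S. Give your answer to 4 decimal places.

By independence, V(S) = (2)²V(L_1) + (1)²V(L_2) + (3)²V(L_3)
= (2)²·44 + (1)²·23.5 + (3)²·4.7 = 241.8
SD(S) = √241.8 ≈ 15.5499

15.5499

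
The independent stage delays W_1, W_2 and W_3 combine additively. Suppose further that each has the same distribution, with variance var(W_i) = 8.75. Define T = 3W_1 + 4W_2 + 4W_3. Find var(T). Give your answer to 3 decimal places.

By independence, var(T) = (3)²var(W_1) + (4)²var(W_2) + (4)²var(W_3)
= (3)²·8.75 + (4)²·8.75 + (4)²·8.75 = 358.75

358.750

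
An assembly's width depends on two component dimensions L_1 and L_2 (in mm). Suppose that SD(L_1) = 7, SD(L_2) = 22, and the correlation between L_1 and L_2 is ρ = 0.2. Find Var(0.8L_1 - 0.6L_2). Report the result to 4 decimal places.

176.0320

Var(L_1) = (7)² = 49;  Var(L_2) = (22)² = 484
Cov(L_1,L_2) = ρ·SD(L_1)·SD(L_2) = 0.2·7·22 = 30.8
Var(0.8L_1 - 0.6L_2) = (0.8)²·Var(L_1) + (-0.6)²·Var(L_2) + 2·(0.8)·(-0.6)·Cov(L_1,L_2)
= 0.64·49 + 0.36·484 + -0.96·30.8 = 176.032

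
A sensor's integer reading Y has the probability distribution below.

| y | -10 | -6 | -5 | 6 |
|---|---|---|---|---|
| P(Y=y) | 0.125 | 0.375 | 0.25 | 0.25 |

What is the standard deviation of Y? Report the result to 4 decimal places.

E[Y] = (-10)(0.125) + (-6)(0.375) + (-5)(0.25) + (6)(0.25) = -3.25
E[Y²] = (-10)²(0.125) + (-6)²(0.375) + (-5)²(0.25) + (6)²(0.25) = 41.25
V(Y) = E[Y²] − (E[Y])² = 41.25 − (-3.25)² = 30.6875
σ(Y) = √30.6875 ≈ 5.5396

5.5396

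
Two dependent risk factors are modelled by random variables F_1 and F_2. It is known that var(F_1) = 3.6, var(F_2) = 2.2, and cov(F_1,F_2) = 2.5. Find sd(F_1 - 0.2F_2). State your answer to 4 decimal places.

var(F_1 - 0.2F_2) = (1)²·var(F_1) + (-0.2)²·var(F_2) + 2·(1)·(-0.2)·cov(F_1,F_2)
= 1·3.6 + 0.04·2.2 + -0.4·2.5 = 2.688
sd(F_1 - 0.2F_2) = √2.688 ≈ 1.6395

1.6395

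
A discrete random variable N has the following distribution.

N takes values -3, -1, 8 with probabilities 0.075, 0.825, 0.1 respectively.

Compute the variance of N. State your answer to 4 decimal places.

E[N] = (-3)(0.075) + (-1)(0.825) + (8)(0.1) = -0.25
E[N²] = (-3)²(0.075) + (-1)²(0.825) + (8)²(0.1) = 7.9
V(N) = E[N²] − (E[N])² = 7.9 − (-0.25)² = 7.8375

7.8375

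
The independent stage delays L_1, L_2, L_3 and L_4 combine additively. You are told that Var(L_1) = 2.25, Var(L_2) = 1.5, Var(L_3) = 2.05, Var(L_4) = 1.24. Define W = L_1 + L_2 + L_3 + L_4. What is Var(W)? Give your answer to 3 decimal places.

7.040

By independence, Var(W) = (1)²Var(L_1) + (1)²Var(L_2) + (1)²Var(L_3) + (1)²Var(L_4)
= (1)²·2.25 + (1)²·1.5 + (1)²·2.05 + (1)²·1.24 = 7.04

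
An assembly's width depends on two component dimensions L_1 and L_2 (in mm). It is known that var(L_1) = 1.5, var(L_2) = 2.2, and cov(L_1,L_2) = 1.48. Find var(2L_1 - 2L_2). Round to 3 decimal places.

var(2L_1 - 2L_2) = (2)²·var(L_1) + (-2)²·var(L_2) + 2·(2)·(-2)·cov(L_1,L_2)
= 4·1.5 + 4·2.2 + -8·1.48 = 2.96

2.960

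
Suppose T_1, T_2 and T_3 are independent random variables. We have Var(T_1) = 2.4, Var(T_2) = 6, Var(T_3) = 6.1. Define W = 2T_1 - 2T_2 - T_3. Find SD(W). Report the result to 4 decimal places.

6.3008

By independence, Var(W) = (2)²Var(T_1) + (-2)²Var(T_2) + (-1)²Var(T_3)
= (2)²·2.4 + (-2)²·6 + (-1)²·6.1 = 39.7
SD(W) = √39.7 ≈ 6.3008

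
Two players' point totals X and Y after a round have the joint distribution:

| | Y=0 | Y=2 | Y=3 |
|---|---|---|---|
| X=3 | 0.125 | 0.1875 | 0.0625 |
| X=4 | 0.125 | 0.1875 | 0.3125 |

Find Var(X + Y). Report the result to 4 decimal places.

E[X] = 3.625,  E[Y] = 1.875,  E[XY] = 6.9375
Var(X) = 13.375 − (3.625)² = 0.234375;  Var(Y) = 4.875 − (1.875)² = 1.359375
Cov(X,Y) = 6.9375 − (3.625)(1.875) = 0.140625
Var(X + Y) = (1)²·0.234375 + (1)²·1.359375 + 2·(1)·(1)·0.140625 = 1.875

1.8750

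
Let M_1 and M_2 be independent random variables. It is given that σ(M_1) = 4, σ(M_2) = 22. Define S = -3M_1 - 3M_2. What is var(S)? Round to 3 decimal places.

var(M_1) = 16, var(M_2) = 484
By independence, var(S) = (-3)²var(M_1) + (-3)²var(M_2)
= (-3)²·16 + (-3)²·484 = 4500

4500.000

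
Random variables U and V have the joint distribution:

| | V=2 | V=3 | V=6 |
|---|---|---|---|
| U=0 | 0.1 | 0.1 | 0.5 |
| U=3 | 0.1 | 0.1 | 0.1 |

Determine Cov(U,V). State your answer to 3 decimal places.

E[U] = 0.9,  E[V] = 4.6
E[UV] = 3.3
Cov(U,V) = E[UV] − E[U]E[V] = 3.3 − (0.9)(4.6) = -0.84

-0.840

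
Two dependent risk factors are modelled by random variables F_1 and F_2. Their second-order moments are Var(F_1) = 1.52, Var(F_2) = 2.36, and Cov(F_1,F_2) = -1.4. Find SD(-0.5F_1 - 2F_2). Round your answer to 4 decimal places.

Var(-0.5F_1 - 2F_2) = (-0.5)²·Var(F_1) + (-2)²·Var(F_2) + 2·(-0.5)·(-2)·Cov(F_1,F_2)
= 0.25·1.52 + 4·2.36 + 2·-1.4 = 7.02
SD(-0.5F_1 - 2F_2) = √7.02 ≈ 2.6495

2.6495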